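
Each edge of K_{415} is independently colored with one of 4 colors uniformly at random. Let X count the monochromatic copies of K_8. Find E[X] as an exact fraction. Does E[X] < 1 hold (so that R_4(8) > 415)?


E[X] = C(415, 8) · 4^{1 − 28} = 20388455694719685 · 4^{−27} = 20388455694719685/18014398509481984.
As a reduced fraction: E[X] = 20388455694719685/18014398509481984 ≈ 1.1318.
Is E[X] < 1? NO.
Since E[X] ≥ 1, the first-moment bound is inconclusive at n = 415; it does NOT by itself certify R_4(8) > 415.

E[X] = 20388455694719685/18014398509481984 ≈ 1.1318; E[X] ≥ 1; first-moment method inconclusive here.


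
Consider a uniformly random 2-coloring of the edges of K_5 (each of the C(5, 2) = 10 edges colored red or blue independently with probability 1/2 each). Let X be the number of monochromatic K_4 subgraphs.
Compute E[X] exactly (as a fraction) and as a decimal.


Let X = Σ_S X_S over the C(5, 4) = 5 subsets S of size 4, where X_S = 1 if the K_4 on S is monochromatic.
For a fixed S, the K_4 on S has C(4, 2) = 6 edges. P[all 6 edges red] = (1/2)^6, and likewise for blue, so P[monochromatic] = 2·(1/2)^6 = 2^{1 − 6} = 1/32.
Summing: E[X] = C(5, 4) · 2^{1 − 6} = 5 · 1/32 = 5/32.
Numerically: E[X] ≈ 0.15625.

E[X] = C(5,4)·2^(1−C(4,2)) = 5/32 ≈ 0.15625.


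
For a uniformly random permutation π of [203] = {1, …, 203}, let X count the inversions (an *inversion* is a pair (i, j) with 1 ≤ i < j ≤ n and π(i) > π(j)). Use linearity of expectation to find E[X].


Write X = Σ X_I over the C(203, 2) = 20503 pairs i < j, with X_I the indicator of one inversion.
There are 20503 indicators.
For each fixed pair i < j, the values π(i) and π(j) are two distinct elements of {1, …, 203} in uniformly random order; by symmetry P[π(i) > π(j)] = 1/2.
By linearity: E[X] = 20503 · (1/2) = C(203, 2) · (1/2) = 20503/2 = 20503/2 ≈ 10251.5000.

E[X] = 20503/2 = 10251.5000.


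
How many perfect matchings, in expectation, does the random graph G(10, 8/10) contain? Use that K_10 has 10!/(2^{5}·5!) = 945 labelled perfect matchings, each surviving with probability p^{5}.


K_10 has 10!/(2^{5}·5!) = 945 labelled perfect matchings.
For each such perfect matching H, let X_H = 1 if all 5 edges of H are present in G. Then P[X_H = 1] = p^{5} = (4/5)^{5} = 1024/3125.
Summing the indicators: E[X] = Σ_H E[X_H] = 945 · p^{5} = 945 · 1024/3125 = 193536/625.
Numerically: E[X] ≈ 310.

E[X] = 945 · (4/5)^{5} = 193536/625 ≈ 310.


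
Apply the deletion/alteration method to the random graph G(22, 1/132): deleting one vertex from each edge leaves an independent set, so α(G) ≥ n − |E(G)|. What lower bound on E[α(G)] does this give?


E[|E(G)|] = C(22, 2)·p = 231 · (1/132) = 7/4.
E[α(G)] ≥ n − E[|E(G)|] = 22 − 7/4 = 81/4.
Numerically: ≈ 20.2500.
(This is only a lower bound; the true E[α(G)] may be larger.)

E[α(G)] ≥ 81/4 ≈ 20.2500.


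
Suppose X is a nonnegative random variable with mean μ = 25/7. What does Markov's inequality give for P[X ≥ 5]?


μ = E[X] = 25/7, a = 5.
Markov: P[X ≥ 5] ≤ μ/a = (25/7)/5 = 5/7.
Numerically: ≈ 0.714286.
(Since a = 5 > μ = 3.571429, the bound 5/7 is < 1 and informative.)

P[X ≥ 5] ≤ 5/7 ≈ 0.714286.


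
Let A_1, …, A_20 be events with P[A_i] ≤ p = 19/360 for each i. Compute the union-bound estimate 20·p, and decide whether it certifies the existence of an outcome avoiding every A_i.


Union bound: P[∪_{i=1}^{20} A_i] ≤ Σ_i P[A_i] ≤ 20·p = 20·(19/360) = 19/18.
Numerically: 19/18 ≈ 1.0555556.
Is 19/18 < 1? NO.
Since the bound 19/18 is ≥ 1, the union bound is uninformative here; it does NOT by itself certify existence.

20·p = 19/18 ≈ 1.0555556; existence NOT certified by the union bound.


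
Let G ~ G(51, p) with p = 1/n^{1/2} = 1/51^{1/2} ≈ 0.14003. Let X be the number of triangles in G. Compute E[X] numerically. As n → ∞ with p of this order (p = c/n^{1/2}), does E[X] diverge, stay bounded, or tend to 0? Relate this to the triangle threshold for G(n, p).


Number of potential triangles: C(51, 3) = 20825.
Each occurs with probability p³ ≈ (0.14003)³ ≈ 2.7456472e-03.
By linearity: E[X] = C(51, 3)·p³ ≈ 20825 · 2.7456472e-03 ≈ 57.17810.
Since α = 1/2 < 1, p = c/n^{1/2} ≫ 1/n is above the triangle threshold p ~ 1/n. Asymptotically E[X] ~ (c³/6)·n^{3(1−α)} = (1³/6)·n^{1.5} → ∞; triangles are abundant w.h.p.

E[X] ≈ 57.17810; in regime p = Θ(1/n^{1/2}) E[X] diverges (above the triangle threshold p ~ 1/n).


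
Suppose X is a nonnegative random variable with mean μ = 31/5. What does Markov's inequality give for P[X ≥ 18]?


μ = E[X] = 31/5, a = 18.
Markov: P[X ≥ 18] ≤ μ/a = (31/5)/18 = 31/90.
Numerically: ≈ 0.344.
(Since a = 18 > μ = 6.200, the bound 31/90 is < 1 and informative.)

P[X ≥ 18] ≤ 31/90 ≈ 0.344.


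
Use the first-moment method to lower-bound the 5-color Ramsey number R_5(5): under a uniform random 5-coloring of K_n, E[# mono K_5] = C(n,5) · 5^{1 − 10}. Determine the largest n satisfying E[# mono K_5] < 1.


We need C(n, 5) · 5^{1 − 10} < 1, i.e. C(n, 5) < 5^{10 − 1} = 1953125.
Check values of n near the boundary:
  n = 46: C(46, 5) = 1370754; 1370754 < 1953125? YES
  n = 47: C(47, 5) = 1533939; 1533939 < 1953125? YES
  n = 48: C(48, 5) = 1712304; 1712304 < 1953125? YES
  n = 49: C(49, 5) = 1906884; 1906884 < 1953125? YES
  n = 50: C(50, 5) = 2118760; 2118760 < 1953125? NO
  n = 51: C(51, 5) = 2349060; 2349060 < 1953125? NO
The largest n with C(n, 5) < 1953125 is n = 49 (where E[X] = 1906884/1953125 ≈ 0.976325). Hence R_5(5) > 49, i.e. R_5(5) ≥ 50.

Largest n = 49; hence R_5(5) > 49.


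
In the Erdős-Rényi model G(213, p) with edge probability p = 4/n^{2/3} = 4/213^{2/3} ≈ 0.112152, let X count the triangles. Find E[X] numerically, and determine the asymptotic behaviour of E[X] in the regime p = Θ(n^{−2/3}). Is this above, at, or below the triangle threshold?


Number of potential triangles: C(213, 3) = 1587986.
Each occurs with probability p³ ≈ (0.112152)³ ≈ 1.41065485e-03.
By linearity: E[X] = C(213, 3)·p³ ≈ 1587986 · 1.41065485e-03 ≈ 2240.100156.
Since α = 2/3 < 1, p = c/n^{2/3} ≫ 1/n is above the triangle threshold p ~ 1/n. Asymptotically E[X] ~ (c³/6)·n^{3(1−α)} = (4³/6)·n^{1} → ∞; triangles are abundant w.h.p.

E[X] ≈ 2240.100156; in regime p = Θ(1/n^{2/3}) E[X] diverges (above the triangle threshold p ~ 1/n).


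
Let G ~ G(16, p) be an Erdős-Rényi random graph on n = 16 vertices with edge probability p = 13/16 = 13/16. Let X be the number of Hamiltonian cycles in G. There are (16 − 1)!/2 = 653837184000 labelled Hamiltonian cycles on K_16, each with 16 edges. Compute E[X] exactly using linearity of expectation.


K_16 has (16 − 1)!/2 = 653837184000 labelled Hamiltonian cycles.
For each such Hamiltonian cycle H, let X_H = 1 if all 16 edges of H are present in G. Then P[X_H = 1] = p^{16} = (13/16)^{16} = 665416609183179841/18446744073709551616.
Summing the indicators: E[X] = Σ_H E[X_H] = 653837184000 · p^{16} = 653837184000 · 665416609183179841/18446744073709551616 = 424877072202303561918952875/18014398509481984.
Numerically: E[X] ≈ 2.35854e+10.

E[X] = 653837184000 · (13/16)^{16} = 424877072202303561918952875/18014398509481984 ≈ 2.35854e+10.


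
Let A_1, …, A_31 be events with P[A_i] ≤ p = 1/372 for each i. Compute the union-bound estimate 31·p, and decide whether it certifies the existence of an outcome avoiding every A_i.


Union bound: P[∪_{i=1}^{31} A_i] ≤ Σ_i P[A_i] ≤ 31·p = 31·(1/372) = 1/12.
Numerically: 1/12 ≈ 0.083.
Is 1/12 < 1? YES.
Since P[∪ A_i] ≤ 1/12 < 1, the complement has P[∩ A_i^c] ≥ 1 − 1/12 = 11/12 > 0, so some outcome avoids every A_i.

31·p = 1/12 ≈ 0.083; existence CERTIFIED by the union bound.


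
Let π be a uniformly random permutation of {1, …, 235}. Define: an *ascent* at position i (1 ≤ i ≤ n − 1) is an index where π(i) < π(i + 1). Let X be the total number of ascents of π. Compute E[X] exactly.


Write X = Σ X_I over i = 1, …, 234, with X_I the indicator of one ascent.
There are 234 indicators.
For each fixed i, the pair (π(i), π(i+1)) is a uniformly random ordered pair of distinct values from {1, …, 235}; by symmetry P[π(i) < π(i+1)] = 1/2.
By linearity: E[X] = 234 · (1/2) = (235 − 1) · (1/2) = 117 ≈ 117.000.

E[X] = 117 = 117.000.


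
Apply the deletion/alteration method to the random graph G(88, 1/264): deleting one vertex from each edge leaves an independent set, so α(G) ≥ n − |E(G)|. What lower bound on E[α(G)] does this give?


E[|E(G)|] = C(88, 2)·p = 3828 · (1/264) = 29/2.
E[α(G)] ≥ n − E[|E(G)|] = 88 − 29/2 = 147/2.
Numerically: ≈ 73.5000.
(This is only a lower bound; the true E[α(G)] may be larger.)

E[α(G)] ≥ 147/2 ≈ 73.5000.


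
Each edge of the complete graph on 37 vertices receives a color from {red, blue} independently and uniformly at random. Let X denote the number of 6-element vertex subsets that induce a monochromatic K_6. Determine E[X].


Let X = Σ_S X_S over the C(37, 6) = 2324784 subsets S of size 6, where X_S = 1 if the K_6 on S is monochromatic.
For a fixed S, the K_6 on S has C(6, 2) = 15 edges. P[all 15 edges red] = (1/2)^15, and likewise for blue, so P[monochromatic] = 2·(1/2)^15 = 2^{1 − 15} = 1/16384.
By linearity: E[X] = C(37, 6) · 2^{1 − 15} = 2324784 · 1/16384 = 145299/1024.
Numerically: E[X] ≈ 141.894.

E[X] = C(37,6)·2^(1−C(6,2)) = 145299/1024 ≈ 141.894.


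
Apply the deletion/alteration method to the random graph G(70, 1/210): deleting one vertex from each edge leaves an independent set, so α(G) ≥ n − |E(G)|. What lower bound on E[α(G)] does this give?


E[|E(G)|] = C(70, 2)·p = 2415 · (1/210) = 23/2.
E[α(G)] ≥ n − E[|E(G)|] = 70 − 23/2 = 117/2.
Numerically: ≈ 58.50000.
(This is only a lower bound; the true E[α(G)] may be larger.)

E[α(G)] ≥ 117/2 ≈ 58.50000.


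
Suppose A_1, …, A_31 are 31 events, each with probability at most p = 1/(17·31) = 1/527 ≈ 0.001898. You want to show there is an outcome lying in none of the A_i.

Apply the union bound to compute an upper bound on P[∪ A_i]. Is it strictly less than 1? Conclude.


Union bound: P[∪_{i=1}^{31} A_i] ≤ Σ_i P[A_i] ≤ 31·p = 31·(1/527) = 1/17.
Numerically: 1/17 ≈ 0.058824.
Is 1/17 < 1? YES.
Since P[∪ A_i] ≤ 1/17 < 1, the complement has P[∩ A_i^c] ≥ 1 − 1/17 = 16/17 > 0, so some outcome avoids every A_i.

31·p = 1/17 ≈ 0.058824; existence CERTIFIED by the union bound.


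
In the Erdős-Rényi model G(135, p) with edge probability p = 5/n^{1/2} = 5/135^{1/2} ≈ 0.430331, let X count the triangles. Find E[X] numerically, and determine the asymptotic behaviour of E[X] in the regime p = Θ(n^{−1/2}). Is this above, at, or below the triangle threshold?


Number of potential triangles: C(135, 3) = 400995.
Each occurs with probability p³ ≈ (0.430331)³ ≈ 7.96910154e-02.
By linearity: E[X] = C(135, 3)·p³ ≈ 400995 · 7.96910154e-02 ≈ 31955.698702.
Since α = 1/2 < 1, p = c/n^{1/2} ≫ 1/n is above the triangle threshold p ~ 1/n. Asymptotically E[X] ~ (c³/6)·n^{3(1−α)} = (5³/6)·n^{1.5} → ∞; triangles are abundant w.h.p.

E[X] ≈ 31955.698702; in regime p = Θ(1/n^{1/2}) E[X] diverges (above the triangle threshold p ~ 1/n).


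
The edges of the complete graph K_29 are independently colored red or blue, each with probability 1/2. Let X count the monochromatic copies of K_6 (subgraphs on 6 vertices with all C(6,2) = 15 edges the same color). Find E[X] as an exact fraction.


Let X = Σ_S X_S over the C(29, 6) = 475020 subsets S of size 6, where X_S = 1 if the K_6 on S is monochromatic.
For a fixed S, the K_6 on S has C(6, 2) = 15 edges. P[all 15 edges red] = (1/2)^15, and likewise for blue, so P[monochromatic] = 2·(1/2)^15 = 2^{1 − 15} = 1/16384.
Summing: E[X] = C(29, 6) · 2^{1 − 15} = 475020 · 1/16384 = 118755/4096.
Numerically: E[X] ≈ 28.993.

E[X] = C(29,6)·2^(1−C(6,2)) = 118755/4096 ≈ 28.993.


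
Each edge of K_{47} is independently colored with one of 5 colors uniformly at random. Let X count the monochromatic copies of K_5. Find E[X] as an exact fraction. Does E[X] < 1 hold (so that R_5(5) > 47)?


E[X] = C(47, 5) · 5^{1 − 10} = 1533939 · 5^{−9} = 1533939/1953125.
As a reduced fraction: E[X] = 1533939/1953125 ≈ 0.7853768.
Is E[X] < 1? YES.
Since E[X] < 1, there exists a 5-coloring of K_{47} with no monochromatic K_5; hence R_5(5) > 47.

E[X] = 1533939/1953125 ≈ 0.7853768; E[X] < 1, so R_5(5) > 47.


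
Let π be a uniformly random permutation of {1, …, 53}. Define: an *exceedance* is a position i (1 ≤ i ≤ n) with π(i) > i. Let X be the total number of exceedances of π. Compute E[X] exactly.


Write X = Σ_{i=1}^{53} X_i, where X_i = 1_{π(i) > i}.
For each fixed i, π(i) is uniform over {1, …, 53} (marginal of a uniform permutation), so P[π(i) > i] = (n − i)/n. Summing: Σ_{i=1}^{53} (n − i)/n = (0 + 1 + … + 52)/53 = 53(53 − 1)/(2·53) = (53 − 1)/2.
Hence E[X] = Σ_{i=1}^{53} (53 − i)/53 = 26 ≈ 26.0000.

E[X] = 26 = 26.0000.


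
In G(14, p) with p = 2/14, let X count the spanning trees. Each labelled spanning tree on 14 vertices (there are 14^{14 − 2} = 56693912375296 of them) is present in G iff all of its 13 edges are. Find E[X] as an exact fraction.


K_14 has 14^{14 − 2} = 56693912375296 labelled spanning trees.
For each such spanning tree H, let X_H = 1 if all 13 edges of H are present in G. Then P[X_H = 1] = p^{13} = (1/7)^{13} = 1/96889010407.
By linearity of expectation: E[X] = Σ_H E[X_H] = 56693912375296 · p^{13} = 56693912375296 · 1/96889010407 = 4096/7.
Numerically: E[X] ≈ 585.143.

E[X] = 56693912375296 · (1/7)^{13} = 4096/7 ≈ 585.143.


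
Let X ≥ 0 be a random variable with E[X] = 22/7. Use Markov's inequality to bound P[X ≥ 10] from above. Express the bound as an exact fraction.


μ = E[X] = 22/7, a = 10.
Markov: P[X ≥ 10] ≤ μ/a = (22/7)/10 = 11/35.
Numerically: ≈ 0.3143.
(Since a = 10 > μ = 3.1429, the bound 11/35 is < 1 and informative.)

P[X ≥ 10] ≤ 11/35 ≈ 0.3143.


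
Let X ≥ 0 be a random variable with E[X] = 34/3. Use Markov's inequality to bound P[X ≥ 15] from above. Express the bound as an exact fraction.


μ = E[X] = 34/3, a = 15.
Markov: P[X ≥ 15] ≤ μ/a = (34/3)/15 = 34/45.
Numerically: ≈ 0.7556.
(Since a = 15 > μ = 11.3333, the bound 34/45 is < 1 and informative.)

P[X ≥ 15] ≤ 34/45 ≈ 0.7556.


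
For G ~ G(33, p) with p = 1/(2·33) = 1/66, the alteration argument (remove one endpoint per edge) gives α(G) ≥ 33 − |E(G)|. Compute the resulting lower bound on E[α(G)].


E[|E(G)|] = C(33, 2)·p = 528 · (1/66) = 8.
E[α(G)] ≥ n − E[|E(G)|] = 33 − 8 = 25.
Numerically: ≈ 25.000000.
(This is only a lower bound; the true E[α(G)] may be larger.)

E[α(G)] ≥ 25 ≈ 25.000000.


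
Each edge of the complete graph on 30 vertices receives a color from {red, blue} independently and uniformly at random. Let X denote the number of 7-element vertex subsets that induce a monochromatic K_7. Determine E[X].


Let X = Σ_S X_S over the C(30, 7) = 2035800 subsets S of size 7, where X_S = 1 if the K_7 on S is monochromatic.
For a fixed S, the K_7 on S has C(7, 2) = 21 edges. P[all 21 edges red] = (1/2)^21, and likewise for blue, so P[monochromatic] = 2·(1/2)^21 = 2^{1 − 21} = 1/1048576.
By linearity of expectation: E[X] = C(30, 7) · 2^{1 − 21} = 2035800 · 1/1048576 = 254475/131072.
Numerically: E[X] ≈ 1.941490.

E[X] = C(30,7)·2^(1−C(7,2)) = 254475/131072 ≈ 1.941490.


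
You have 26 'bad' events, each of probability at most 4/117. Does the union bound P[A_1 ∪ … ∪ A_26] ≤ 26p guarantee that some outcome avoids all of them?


Union bound: P[∪_{i=1}^{26} A_i] ≤ Σ_i P[A_i] ≤ 26·p = 26·(4/117) = 8/9.
Numerically: 8/9 ≈ 0.889.
Is 8/9 < 1? YES.
Since P[∪ A_i] ≤ 8/9 < 1, the complement has P[∩ A_i^c] ≥ 1 − 8/9 = 1/9 > 0, so some outcome avoids every A_i.

26·p = 8/9 ≈ 0.889; existence CERTIFIED by the union bound.


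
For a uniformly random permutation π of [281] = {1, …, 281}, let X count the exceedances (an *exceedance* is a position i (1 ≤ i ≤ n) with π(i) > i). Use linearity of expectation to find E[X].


Write X = Σ_{i=1}^{281} X_i, where X_i = 1_{π(i) > i}.
For each fixed i, π(i) is uniform over {1, …, 281} (marginal of a uniform permutation), so P[π(i) > i] = (n − i)/n. Summing: Σ_{i=1}^{281} (n − i)/n = (0 + 1 + … + 280)/281 = 281(281 − 1)/(2·281) = (281 − 1)/2.
Hence E[X] = Σ_{i=1}^{281} (281 − i)/281 = 140 ≈ 140.0000.

E[X] = 140 = 140.0000.


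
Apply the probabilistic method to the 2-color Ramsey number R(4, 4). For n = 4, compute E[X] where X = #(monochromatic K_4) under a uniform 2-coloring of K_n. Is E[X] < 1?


E[X] = C(4, 4) · 2^{1 − 6} = 1 · 2^{−5} = 1/32.
As a reduced fraction: E[X] = 1/32 ≈ 0.0312500.
Is E[X] < 1? YES.
Since E[X] < 1, there exists a 2-coloring of K_{4} with no monochromatic K_4; hence R(4, 4) > 4.

E[X] = 1/32 ≈ 0.0312500; E[X] < 1, so R(4, 4) > 4.


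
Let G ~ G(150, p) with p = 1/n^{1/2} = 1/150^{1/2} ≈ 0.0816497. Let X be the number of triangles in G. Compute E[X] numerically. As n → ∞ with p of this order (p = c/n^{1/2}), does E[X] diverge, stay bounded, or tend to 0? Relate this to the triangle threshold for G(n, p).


Number of potential triangles: C(150, 3) = 551300.
Each occurs with probability p³ ≈ (0.0816497)³ ≈ 5.44331054e-04.
By linearity: E[X] = C(150, 3)·p³ ≈ 551300 · 5.44331054e-04 ≈ 300.089710.
Since α = 1/2 < 1, p = c/n^{1/2} ≫ 1/n is above the triangle threshold p ~ 1/n. Asymptotically E[X] ~ (c³/6)·n^{3(1−α)} = (1³/6)·n^{1.5} → ∞; triangles are abundant w.h.p.

E[X] ≈ 300.089710; in regime p = Θ(1/n^{1/2}) E[X] diverges (above the triangle threshold p ~ 1/n).


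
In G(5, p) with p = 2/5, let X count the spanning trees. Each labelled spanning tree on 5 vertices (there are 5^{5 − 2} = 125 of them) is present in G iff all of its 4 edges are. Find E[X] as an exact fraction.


K_5 has 5^{5 − 2} = 125 labelled spanning trees.
For each such spanning tree H, let X_H = 1 if all 4 edges of H are present in G. Then P[X_H = 1] = p^{4} = (2/5)^{4} = 16/625.
By linearity of expectation: E[X] = Σ_H E[X_H] = 125 · p^{4} = 125 · 16/625 = 16/5.
Numerically: E[X] ≈ 3.2.

E[X] = 125 · (2/5)^{4} = 16/5 ≈ 3.2.


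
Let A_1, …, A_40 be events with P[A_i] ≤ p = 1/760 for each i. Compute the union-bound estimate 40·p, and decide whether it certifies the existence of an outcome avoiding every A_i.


Union bound: P[∪_{i=1}^{40} A_i] ≤ Σ_i P[A_i] ≤ 40·p = 40·(1/760) = 1/19.
Numerically: 1/19 ≈ 0.053.
Is 1/19 < 1? YES.
Since P[∪ A_i] ≤ 1/19 < 1, the complement has P[∩ A_i^c] ≥ 1 − 1/19 = 18/19 > 0, so some outcome avoids every A_i.

40·p = 1/19 ≈ 0.053; existence CERTIFIED by the union bound.


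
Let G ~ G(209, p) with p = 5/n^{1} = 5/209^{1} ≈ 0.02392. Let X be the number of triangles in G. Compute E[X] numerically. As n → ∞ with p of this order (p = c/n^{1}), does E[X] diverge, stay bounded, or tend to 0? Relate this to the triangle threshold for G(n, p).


Number of potential triangles: C(209, 3) = 1499784.
Each occurs with probability p³ ≈ (0.02392)³ ≈ 1.369213e-05.
By linearity: E[X] = C(209, 3)·p³ ≈ 1499784 · 1.369213e-05 ≈ 20.5352.
Here α = 1, so p = 5/n is exactly at the triangle threshold p ~ 1/n. Asymptotically E[X] → c³/6 = 5³/6 = 125/6 ≈ 20.8333, a bounded constant. In this regime the triangle count is asymptotically Poisson(c³/6).

E[X] ≈ 20.5352; in regime p = Θ(1/n^{1}) E[X] stays bounded (at the triangle threshold p ~ 1/n).


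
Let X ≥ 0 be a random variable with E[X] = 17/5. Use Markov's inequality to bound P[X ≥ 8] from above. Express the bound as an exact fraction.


μ = E[X] = 17/5, a = 8.
Markov: P[X ≥ 8] ≤ μ/a = (17/5)/8 = 17/40.
Numerically: ≈ 0.425000.
(Since a = 8 > μ = 3.400000, the bound 17/40 is < 1 and informative.)

P[X ≥ 8] ≤ 17/40 ≈ 0.425000.


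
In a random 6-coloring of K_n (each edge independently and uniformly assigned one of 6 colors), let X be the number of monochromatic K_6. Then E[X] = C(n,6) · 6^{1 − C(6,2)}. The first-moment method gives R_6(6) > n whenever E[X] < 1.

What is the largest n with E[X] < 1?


We need C(n, 6) · 6^{1 − 15} < 1, i.e. C(n, 6) < 6^{15 − 1} = 78364164096.
Check values of n near the boundary:
  n = 195: C(195, 6) = 70656049360; 70656049360 < 78364164096? YES
  n = 196: C(196, 6) = 72887293024; 72887293024 < 78364164096? YES
  n = 197: C(197, 6) = 75176946208; 75176946208 < 78364164096? YES
  n = 198: C(198, 6) = 77526225777; 77526225777 < 78364164096? YES
  n = 199: C(199, 6) = 79936367511; 79936367511 < 78364164096? NO
  n = 200: C(200, 6) = 82408626300; 82408626300 < 78364164096? NO
  n = 201: C(201, 6) = 84944276340; 84944276340 < 78364164096? NO
The largest n with C(n, 6) < 78364164096 is n = 198 (where E[X] = 25842075259/26121388032 ≈ 0.9893). Hence R_6(6) > 198, i.e. R_6(6) ≥ 199.

Largest n = 198; hence R_6(6) > 198.


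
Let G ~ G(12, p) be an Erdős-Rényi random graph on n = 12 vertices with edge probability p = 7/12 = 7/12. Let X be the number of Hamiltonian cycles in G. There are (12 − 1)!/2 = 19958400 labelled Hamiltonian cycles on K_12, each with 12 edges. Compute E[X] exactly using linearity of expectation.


K_12 has (12 − 1)!/2 = 19958400 labelled Hamiltonian cycles.
For each such Hamiltonian cycle H, let X_H = 1 if all 12 edges of H are present in G. Then P[X_H = 1] = p^{12} = (7/12)^{12} = 13841287201/8916100448256.
By linearity of expectation: E[X] = Σ_H E[X_H] = 19958400 · p^{12} = 19958400 · 13841287201/8916100448256 = 26644477861925/859963392.
Numerically: E[X] ≈ 3.1e+04.

E[X] = 19958400 · (7/12)^{12} = 26644477861925/859963392 ≈ 3.1e+04.


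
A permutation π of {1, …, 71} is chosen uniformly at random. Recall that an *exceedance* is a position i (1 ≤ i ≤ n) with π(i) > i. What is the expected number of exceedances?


Write X = Σ_{i=1}^{71} X_i, where X_i = 1_{π(i) > i}.
For each fixed i, π(i) is uniform over {1, …, 71} (marginal of a uniform permutation), so P[π(i) > i] = (n − i)/n. Summing: Σ_{i=1}^{71} (n − i)/n = (0 + 1 + … + 70)/71 = 71(71 − 1)/(2·71) = (71 − 1)/2.
Hence E[X] = Σ_{i=1}^{71} (71 − i)/71 = 35 ≈ 35.00000.

E[X] = 35 = 35.00000.


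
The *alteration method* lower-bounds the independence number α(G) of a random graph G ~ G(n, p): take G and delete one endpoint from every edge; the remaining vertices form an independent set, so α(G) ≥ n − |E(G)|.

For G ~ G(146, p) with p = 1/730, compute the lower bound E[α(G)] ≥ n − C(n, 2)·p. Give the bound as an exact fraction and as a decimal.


E[|E(G)|] = C(146, 2)·p = 10585 · (1/730) = 29/2.
E[α(G)] ≥ n − E[|E(G)|] = 146 − 29/2 = 263/2.
Numerically: ≈ 131.5000.
(This is only a lower bound; the true E[α(G)] may be larger.)

E[α(G)] ≥ 263/2 ≈ 131.5000.


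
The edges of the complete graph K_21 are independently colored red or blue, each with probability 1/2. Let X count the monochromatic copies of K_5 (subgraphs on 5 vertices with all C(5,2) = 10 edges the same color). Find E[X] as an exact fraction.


Let X = Σ_S X_S over the C(21, 5) = 20349 subsets S of size 5, where X_S = 1 if the K_5 on S is monochromatic.
For a fixed S, the K_5 on S has C(5, 2) = 10 edges. P[all 10 edges red] = (1/2)^10, and likewise for blue, so P[monochromatic] = 2·(1/2)^10 = 2^{1 − 10} = 1/512.
By linearity: E[X] = C(21, 5) · 2^{1 − 10} = 20349 · 1/512 = 20349/512.
Numerically: E[X] ≈ 39.744141.

E[X] = C(21,5)·2^(1−C(5,2)) = 20349/512 ≈ 39.744141.


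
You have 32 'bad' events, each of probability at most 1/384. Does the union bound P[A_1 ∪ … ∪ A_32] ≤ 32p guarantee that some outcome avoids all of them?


Union bound: P[∪_{i=1}^{32} A_i] ≤ Σ_i P[A_i] ≤ 32·p = 32·(1/384) = 1/12.
Numerically: 1/12 ≈ 0.083.
Is 1/12 < 1? YES.
Since P[∪ A_i] ≤ 1/12 < 1, the complement has P[∩ A_i^c] ≥ 1 − 1/12 = 11/12 > 0, so some outcome avoids every A_i.

32·p = 1/12 ≈ 0.083; existence CERTIFIED by the union bound.


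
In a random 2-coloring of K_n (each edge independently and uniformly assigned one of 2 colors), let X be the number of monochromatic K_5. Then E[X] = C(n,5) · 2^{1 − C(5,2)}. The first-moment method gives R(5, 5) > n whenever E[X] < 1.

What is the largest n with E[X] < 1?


We need C(n, 5) · 2^{1 − 10} < 1, i.e. C(n, 5) < 2^{10 − 1} = 512.
Check values of n near the boundary:
  n = 6: C(6, 5) = 6; 6 < 512? YES
  n = 7: C(7, 5) = 21; 21 < 512? YES
  n = 8: C(8, 5) = 56; 56 < 512? YES
  n = 9: C(9, 5) = 126; 126 < 512? YES
  n = 10: C(10, 5) = 252; 252 < 512? YES
  n = 11: C(11, 5) = 462; 462 < 512? YES
  n = 12: C(12, 5) = 792; 792 < 512? NO
  n = 13: C(13, 5) = 1287; 1287 < 512? NO
  n = 14: C(14, 5) = 2002; 2002 < 512? NO
The largest n with C(n, 5) < 512 is n = 11 (where E[X] = 231/256 ≈ 0.9023438). Hence R(5, 5) > 11, i.e. R(5, 5) ≥ 12.

Largest n = 11; hence R(5, 5) > 11.


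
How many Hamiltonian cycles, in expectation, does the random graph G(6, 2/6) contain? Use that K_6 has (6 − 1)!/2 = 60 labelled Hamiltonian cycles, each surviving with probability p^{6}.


K_6 has (6 − 1)!/2 = 60 labelled Hamiltonian cycles.
For each such Hamiltonian cycle H, let X_H = 1 if all 6 edges of H are present in G. Then P[X_H = 1] = p^{6} = (1/3)^{6} = 1/729.
Summing the indicators: E[X] = Σ_H E[X_H] = 60 · p^{6} = 60 · 1/729 = 20/243.
Numerically: E[X] ≈ 0.0823.

E[X] = 60 · (1/3)^{6} = 20/243 ≈ 0.0823.


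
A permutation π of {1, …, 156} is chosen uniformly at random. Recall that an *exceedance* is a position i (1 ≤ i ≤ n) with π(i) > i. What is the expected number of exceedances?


Write X = Σ_{i=1}^{156} X_i, where X_i = 1_{π(i) > i}.
For each fixed i, π(i) is uniform over {1, …, 156} (marginal of a uniform permutation), so P[π(i) > i] = (n − i)/n. Summing: Σ_{i=1}^{156} (n − i)/n = (0 + 1 + … + 155)/156 = 156(156 − 1)/(2·156) = (156 − 1)/2.
Hence E[X] = Σ_{i=1}^{156} (156 − i)/156 = 155/2 ≈ 77.50000.

E[X] = 155/2 = 77.50000.


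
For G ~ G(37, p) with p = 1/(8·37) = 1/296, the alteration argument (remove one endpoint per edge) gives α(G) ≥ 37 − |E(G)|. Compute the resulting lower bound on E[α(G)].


E[|E(G)|] = C(37, 2)·p = 666 · (1/296) = 9/4.
E[α(G)] ≥ n − E[|E(G)|] = 37 − 9/4 = 139/4.
Numerically: ≈ 34.7500.
(This is only a lower bound; the true E[α(G)] may be larger.)

E[α(G)] ≥ 139/4 ≈ 34.7500.


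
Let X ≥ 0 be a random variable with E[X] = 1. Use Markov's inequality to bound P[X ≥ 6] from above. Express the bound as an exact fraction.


μ = E[X] = 1, a = 6.
Markov: P[X ≥ 6] ≤ μ/a = (1)/6 = 1/6.
Numerically: ≈ 0.166667.
(Since a = 6 > μ = 1.000000, the bound 1/6 is < 1 and informative.)

P[X ≥ 6] ≤ 1/6 ≈ 0.166667.


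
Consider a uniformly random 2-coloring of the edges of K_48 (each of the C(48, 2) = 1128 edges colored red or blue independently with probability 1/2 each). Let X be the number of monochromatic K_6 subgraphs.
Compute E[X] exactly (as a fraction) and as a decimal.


Let X = Σ_S X_S over the C(48, 6) = 12271512 subsets S of size 6, where X_S = 1 if the K_6 on S is monochromatic.
For a fixed S, the K_6 on S has C(6, 2) = 15 edges. P[all 15 edges red] = (1/2)^15, and likewise for blue, so P[monochromatic] = 2·(1/2)^15 = 2^{1 − 15} = 1/16384.
By linearity of expectation: E[X] = C(48, 6) · 2^{1 − 15} = 12271512 · 1/16384 = 1533939/2048.
Numerically: E[X] ≈ 748.99365.

E[X] = C(48,6)·2^(1−C(6,2)) = 1533939/2048 ≈ 748.99365.


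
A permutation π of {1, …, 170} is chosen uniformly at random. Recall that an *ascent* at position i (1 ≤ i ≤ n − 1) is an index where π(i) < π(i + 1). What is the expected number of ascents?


Write X = Σ X_I over i = 1, …, 169, with X_I the indicator of one ascent.
There are 169 indicators.
For each fixed i, the pair (π(i), π(i+1)) is a uniformly random ordered pair of distinct values from {1, …, 170}; by symmetry P[π(i) < π(i+1)] = 1/2.
By linearity: E[X] = 169 · (1/2) = (170 − 1) · (1/2) = 169/2 ≈ 84.500.

E[X] = 169/2 = 84.500.


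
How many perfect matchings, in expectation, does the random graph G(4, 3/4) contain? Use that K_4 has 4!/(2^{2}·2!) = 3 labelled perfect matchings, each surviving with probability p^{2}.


K_4 has 4!/(2^{2}·2!) = 3 labelled perfect matchings.
For each such perfect matching H, let X_H = 1 if all 2 edges of H are present in G. Then P[X_H = 1] = p^{2} = (3/4)^{2} = 9/16.
Summing the indicators: E[X] = Σ_H E[X_H] = 3 · p^{2} = 3 · 9/16 = 27/16.
Numerically: E[X] ≈ 1.688.

E[X] = 3 · (3/4)^{2} = 27/16 ≈ 1.688.


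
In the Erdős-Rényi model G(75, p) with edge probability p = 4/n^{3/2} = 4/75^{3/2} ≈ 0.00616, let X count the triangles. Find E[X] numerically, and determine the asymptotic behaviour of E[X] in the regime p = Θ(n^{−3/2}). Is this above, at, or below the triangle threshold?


Number of potential triangles: C(75, 3) = 67525.
Each occurs with probability p³ ≈ (0.00616)³ ≈ 2.33563e-07.
By linearity: E[X] = C(75, 3)·p³ ≈ 67525 · 2.33563e-07 ≈ 0.016.
Since α = 3/2 > 1, p = c/n^{3/2} = o(1/n) is below the triangle threshold p ~ 1/n. Asymptotically E[X] ~ (c³/6)·n^{3(1−α)} = (4³/6)·n^{-1.5} → 0, so by Markov's inequality G has no triangles w.h.p.

E[X] ≈ 0.016; in regime p = Θ(1/n^{3/2}) E[X] tends to 0 (below the triangle threshold p ~ 1/n).


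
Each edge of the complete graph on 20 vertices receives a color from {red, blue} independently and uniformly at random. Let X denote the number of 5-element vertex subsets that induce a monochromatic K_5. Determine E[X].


Let X = Σ_S X_S over the C(20, 5) = 15504 subsets S of size 5, where X_S = 1 if the K_5 on S is monochromatic.
For a fixed S, the K_5 on S has C(5, 2) = 10 edges. P[all 10 edges red] = (1/2)^10, and likewise for blue, so P[monochromatic] = 2·(1/2)^10 = 2^{1 − 10} = 1/512.
Summing: E[X] = C(20, 5) · 2^{1 − 10} = 15504 · 1/512 = 969/32.
Numerically: E[X] ≈ 30.2812.

E[X] = C(20,5)·2^(1−C(5,2)) = 969/32 ≈ 30.2812.


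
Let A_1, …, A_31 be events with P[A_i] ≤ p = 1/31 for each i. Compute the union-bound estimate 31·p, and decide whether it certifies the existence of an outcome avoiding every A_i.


Union bound: P[∪_{i=1}^{31} A_i] ≤ Σ_i P[A_i] ≤ 31·p = 31·(1/31) = 1.
Numerically: 1 ≈ 1.000000.
Is 1 < 1? NO.
Since the bound 1 is ≥ 1, the union bound is uninformative here; it does NOT by itself certify existence.

31·p = 1 ≈ 1.000000; existence NOT certified by the union bound.


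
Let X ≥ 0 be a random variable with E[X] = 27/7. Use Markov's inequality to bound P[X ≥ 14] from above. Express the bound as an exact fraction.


μ = E[X] = 27/7, a = 14.
Markov: P[X ≥ 14] ≤ μ/a = (27/7)/14 = 27/98.
Numerically: ≈ 0.275510.
(Since a = 14 > μ = 3.857143, the bound 27/98 is < 1 and informative.)

P[X ≥ 14] ≤ 27/98 ≈ 0.275510.


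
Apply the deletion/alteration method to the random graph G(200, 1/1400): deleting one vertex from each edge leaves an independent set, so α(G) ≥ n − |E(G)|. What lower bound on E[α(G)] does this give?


E[|E(G)|] = C(200, 2)·p = 19900 · (1/1400) = 199/14.
E[α(G)] ≥ n − E[|E(G)|] = 200 − 199/14 = 2601/14.
Numerically: ≈ 185.78571.
(This is only a lower bound; the true E[α(G)] may be larger.)

E[α(G)] ≥ 2601/14 ≈ 185.78571.


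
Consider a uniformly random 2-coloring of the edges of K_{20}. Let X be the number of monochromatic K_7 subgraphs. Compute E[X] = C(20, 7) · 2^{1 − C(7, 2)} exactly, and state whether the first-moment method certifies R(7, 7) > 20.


E[X] = C(20, 7) · 2^{1 − 21} = 77520 · 2^{−20} = 77520/1048576.
As a reduced fraction: E[X] = 4845/65536 ≈ 0.07393.
Is E[X] < 1? YES.
Since E[X] < 1, there exists a 2-coloring of K_{20} with no monochromatic K_7; hence R(7, 7) > 20.

E[X] = 4845/65536 ≈ 0.07393; E[X] < 1, so R(7, 7) > 20.


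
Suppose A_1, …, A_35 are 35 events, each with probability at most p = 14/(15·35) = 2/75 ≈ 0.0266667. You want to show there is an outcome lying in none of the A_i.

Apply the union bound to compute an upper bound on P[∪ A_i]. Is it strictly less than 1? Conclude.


Union bound: P[∪_{i=1}^{35} A_i] ≤ Σ_i P[A_i] ≤ 35·p = 35·(2/75) = 14/15.
Numerically: 14/15 ≈ 0.9333333.
Is 14/15 < 1? YES.
Since P[∪ A_i] ≤ 14/15 < 1, the complement has P[∩ A_i^c] ≥ 1 − 14/15 = 1/15 > 0, so some outcome avoids every A_i.

35·p = 14/15 ≈ 0.9333333; existence CERTIFIED by the union bound.


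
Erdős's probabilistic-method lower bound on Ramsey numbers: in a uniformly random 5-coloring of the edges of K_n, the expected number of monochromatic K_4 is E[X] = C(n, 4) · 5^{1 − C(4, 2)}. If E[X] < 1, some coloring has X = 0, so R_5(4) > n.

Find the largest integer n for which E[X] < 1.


We need C(n, 4) · 5^{1 − 6} < 1, i.e. C(n, 4) < 5^{6 − 1} = 3125.
Check values of n near the boundary:
  n = 12: C(12, 4) = 495; 495 < 3125? YES
  n = 13: C(13, 4) = 715; 715 < 3125? YES
  n = 14: C(14, 4) = 1001; 1001 < 3125? YES
  n = 15: C(15, 4) = 1365; 1365 < 3125? YES
  n = 16: C(16, 4) = 1820; 1820 < 3125? YES
  n = 17: C(17, 4) = 2380; 2380 < 3125? YES
  n = 18: C(18, 4) = 3060; 3060 < 3125? YES
  n = 19: C(19, 4) = 3876; 3876 < 3125? NO
  n = 20: C(20, 4) = 4845; 4845 < 3125? NO
  n = 21: C(21, 4) = 5985; 5985 < 3125? NO
The largest n with C(n, 4) < 3125 is n = 18 (where E[X] = 612/625 ≈ 0.9792). Hence R_5(4) > 18, i.e. R_5(4) ≥ 19.

Largest n = 18; hence R_5(4) > 18.


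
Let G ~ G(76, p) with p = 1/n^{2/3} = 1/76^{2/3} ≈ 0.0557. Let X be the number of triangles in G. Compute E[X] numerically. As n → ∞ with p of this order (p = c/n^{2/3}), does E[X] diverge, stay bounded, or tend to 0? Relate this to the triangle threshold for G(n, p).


Number of potential triangles: C(76, 3) = 70300.
Each occurs with probability p³ ≈ (0.0557)³ ≈ 1.73130e-04.
By linearity: E[X] = C(76, 3)·p³ ≈ 70300 · 1.73130e-04 ≈ 12.171.
Since α = 2/3 < 1, p = c/n^{2/3} ≫ 1/n is above the triangle threshold p ~ 1/n. Asymptotically E[X] ~ (c³/6)·n^{3(1−α)} = (1³/6)·n^{1} → ∞; triangles are abundant w.h.p.

E[X] ≈ 12.171; in regime p = Θ(1/n^{2/3}) E[X] diverges (above the triangle threshold p ~ 1/n).


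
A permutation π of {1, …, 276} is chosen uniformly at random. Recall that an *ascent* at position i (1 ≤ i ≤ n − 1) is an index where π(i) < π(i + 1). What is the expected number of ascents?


Write X = Σ X_I over i = 1, …, 275, with X_I the indicator of one ascent.
There are 275 indicators.
For each fixed i, the pair (π(i), π(i+1)) is a uniformly random ordered pair of distinct values from {1, …, 276}; by symmetry P[π(i) < π(i+1)] = 1/2.
By linearity: E[X] = 275 · (1/2) = (276 − 1) · (1/2) = 275/2 ≈ 137.500.

E[X] = 275/2 = 137.500.


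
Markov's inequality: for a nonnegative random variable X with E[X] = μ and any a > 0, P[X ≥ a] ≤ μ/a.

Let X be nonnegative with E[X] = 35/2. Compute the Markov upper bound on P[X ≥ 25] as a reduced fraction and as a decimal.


μ = E[X] = 35/2, a = 25.
Markov: P[X ≥ 25] ≤ μ/a = (35/2)/25 = 7/10.
Numerically: ≈ 0.7000.
(Since a = 25 > μ = 17.5000, the bound 7/10 is < 1 and informative.)

P[X ≥ 25] ≤ 7/10 ≈ 0.7000.


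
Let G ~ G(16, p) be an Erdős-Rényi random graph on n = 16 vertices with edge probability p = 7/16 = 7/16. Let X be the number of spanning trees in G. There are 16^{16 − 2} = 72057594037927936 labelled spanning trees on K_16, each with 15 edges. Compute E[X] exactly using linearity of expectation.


K_16 has 16^{16 − 2} = 72057594037927936 labelled spanning trees.
For each such spanning tree H, let X_H = 1 if all 15 edges of H are present in G. Then P[X_H = 1] = p^{15} = (7/16)^{15} = 4747561509943/1152921504606846976.
Summing the indicators: E[X] = Σ_H E[X_H] = 72057594037927936 · p^{15} = 72057594037927936 · 4747561509943/1152921504606846976 = 4747561509943/16.
Numerically: E[X] ≈ 2.9672e+11.

E[X] = 72057594037927936 · (7/16)^{15} = 4747561509943/16 ≈ 2.9672e+11.


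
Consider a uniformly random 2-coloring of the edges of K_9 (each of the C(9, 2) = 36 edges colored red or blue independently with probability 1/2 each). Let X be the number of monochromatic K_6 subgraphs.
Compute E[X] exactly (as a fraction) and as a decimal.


Let X = Σ_S X_S over the C(9, 6) = 84 subsets S of size 6, where X_S = 1 if the K_6 on S is monochromatic.
For a fixed S, the K_6 on S has C(6, 2) = 15 edges. P[all 15 edges red] = (1/2)^15, and likewise for blue, so P[monochromatic] = 2·(1/2)^15 = 2^{1 − 15} = 1/16384.
By linearity: E[X] = C(9, 6) · 2^{1 − 15} = 84 · 1/16384 = 21/4096.
Numerically: E[X] ≈ 0.005127.

E[X] = C(9,6)·2^(1−C(6,2)) = 21/4096 ≈ 0.005127.


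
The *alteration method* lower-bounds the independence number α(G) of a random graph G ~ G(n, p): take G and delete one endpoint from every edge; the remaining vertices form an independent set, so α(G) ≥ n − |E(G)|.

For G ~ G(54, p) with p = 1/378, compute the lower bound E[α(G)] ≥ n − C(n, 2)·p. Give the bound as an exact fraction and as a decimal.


E[|E(G)|] = C(54, 2)·p = 1431 · (1/378) = 53/14.
E[α(G)] ≥ n − E[|E(G)|] = 54 − 53/14 = 703/14.
Numerically: ≈ 50.2143.
(This is only a lower bound; the true E[α(G)] may be larger.)

E[α(G)] ≥ 703/14 ≈ 50.2143.


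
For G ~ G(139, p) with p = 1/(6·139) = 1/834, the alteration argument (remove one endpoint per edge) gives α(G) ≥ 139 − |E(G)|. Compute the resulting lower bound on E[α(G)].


E[|E(G)|] = C(139, 2)·p = 9591 · (1/834) = 23/2.
E[α(G)] ≥ n − E[|E(G)|] = 139 − 23/2 = 255/2.
Numerically: ≈ 127.50000.
(This is only a lower bound; the true E[α(G)] may be larger.)

E[α(G)] ≥ 255/2 ≈ 127.50000.


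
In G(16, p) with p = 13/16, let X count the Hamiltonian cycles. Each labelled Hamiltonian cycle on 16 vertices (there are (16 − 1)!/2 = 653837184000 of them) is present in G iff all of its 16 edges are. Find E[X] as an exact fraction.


K_16 has (16 − 1)!/2 = 653837184000 labelled Hamiltonian cycles.
For each such Hamiltonian cycle H, let X_H = 1 if all 16 edges of H are present in G. Then P[X_H = 1] = p^{16} = (13/16)^{16} = 665416609183179841/18446744073709551616.
By linearity: E[X] = Σ_H E[X_H] = 653837184000 · p^{16} = 653837184000 · 665416609183179841/18446744073709551616 = 424877072202303561918952875/18014398509481984.
Numerically: E[X] ≈ 2.3585e+10.

E[X] = 653837184000 · (13/16)^{16} = 424877072202303561918952875/18014398509481984 ≈ 2.3585e+10.


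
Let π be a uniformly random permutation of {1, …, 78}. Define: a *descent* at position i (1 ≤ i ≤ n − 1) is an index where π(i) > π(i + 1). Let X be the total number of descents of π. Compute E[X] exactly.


Write X = Σ X_I over i = 1, …, 77, with X_I the indicator of one descent.
There are 77 indicators.
For each fixed i, the pair (π(i), π(i+1)) is a uniformly random ordered pair of distinct values from {1, …, 78}; by symmetry P[π(i) > π(i+1)] = 1/2.
By linearity: E[X] = 77 · (1/2) = (78 − 1) · (1/2) = 77/2 ≈ 38.5000.

E[X] = 77/2 = 38.5000.


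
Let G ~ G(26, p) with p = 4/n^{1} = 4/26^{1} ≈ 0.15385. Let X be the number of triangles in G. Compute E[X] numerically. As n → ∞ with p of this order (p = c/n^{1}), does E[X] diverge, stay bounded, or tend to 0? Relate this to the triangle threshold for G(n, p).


Number of potential triangles: C(26, 3) = 2600.
Each occurs with probability p³ ≈ (0.15385)³ ≈ 3.6413291e-03.
By linearity: E[X] = C(26, 3)·p³ ≈ 2600 · 3.6413291e-03 ≈ 9.46746.
Here α = 1, so p = 4/n is exactly at the triangle threshold p ~ 1/n. Asymptotically E[X] → c³/6 = 4³/6 = 32/3 ≈ 10.66667, a bounded constant. In this regime the triangle count is asymptotically Poisson(c³/6).

E[X] ≈ 9.46746; in regime p = Θ(1/n^{1}) E[X] stays bounded (at the triangle threshold p ~ 1/n).
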